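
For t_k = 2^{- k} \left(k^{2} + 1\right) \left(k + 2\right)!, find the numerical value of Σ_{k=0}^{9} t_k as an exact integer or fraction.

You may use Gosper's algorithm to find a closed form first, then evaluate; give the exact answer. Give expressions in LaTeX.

Step 1: r(k) = (k + 3)*((k + 1)**2 + 1)/(2*(k**2 + 1)).
Factor: A=k/2 + 3/2; B=1; C=k**2 + 1.
Need (k/2 + 3/2)·f(k+1) − (1)·f(k) = k**2 + 1.
Bound: deg f ≤ 1.
Coefficient equations give f(k) = 2*(k - 2).
So s_k = (B(k−1)f/C)·t_k = (2*(k - 2)/(k**2 + 1))·t_k = 2**(1 - k)*(k - 2)*factorial(k + 2).
s_(k+1) − s_k = (k**2 + 1)*factorial(k + 2)/2**k = t_k.
Evaluate s at k=10 and k=0: 7484400 and -8; difference 7484408.

Σ = 7484408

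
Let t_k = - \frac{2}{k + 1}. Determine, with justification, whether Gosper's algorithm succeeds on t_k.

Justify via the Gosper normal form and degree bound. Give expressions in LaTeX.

No; the coefficient equations for f are inconsistent.

t_(k+1)/t_k = (k + 1)/(k + 2).
Gosper form: A/B · C(k+1)/C(k) with A=k + 1, B=k + 2, C=1.
Need (k + 1)·f(k+1) − (k + 1)·f(k) = 1.
d = 0 from the (1,1,0) case.
f = c0 ⇒ A·f(k+1) − B(k−1)·f(k) − C = -1. The system {-1 = 0} is inconsistent; no antidifference.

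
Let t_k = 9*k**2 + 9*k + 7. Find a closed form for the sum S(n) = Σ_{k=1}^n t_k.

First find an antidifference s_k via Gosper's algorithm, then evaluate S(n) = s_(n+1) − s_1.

t_(k+1)/t_k = (9*k**2 + 27*k + 25)/(9*k**2 + 9*k + 7).
Factor: A=1; B=1; C=k**2 + k + 7/9.
Solve (1)·f(k+1) − (1)·f(k) = k**2 + k + 7/9.
Degrees (0,0,2) ⇒ d ≤ 3.
Solving with deg f ≤ 3: f(k) = k*(3*k**2 + 4)/9.
Get s_k = R·t_k = k*(3*k**2 + 4) with R(k) = B(k−1)f(k)/C(k) = k*(3*k**2 + 4)/(9*k**2 + 9*k + 7).
Check: Δs_k = 9*k**2 + 9*k + 7. ✓
s_(n+1) = 3*n**3 + 9*n**2 + 13*n + 7 and s_(1) = 7, so S(n) = n*(3*n**2 + 9*n + 13).

S(n) = n*(3*n**2 + 9*n + 13)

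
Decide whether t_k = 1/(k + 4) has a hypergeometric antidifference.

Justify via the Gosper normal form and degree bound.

No — the linear system for f has no solution.

t_(k+1)/t_k = (k + 4)/(k + 5).
A = k + 4, B = k + 5, C = 1.
Set up (k + 4)·f(k+1) − (k + 4)·f(k) − (1) = 0.
Degrees (1,1,0) ⇒ d ≤ 0.
Write f(k) = c0. Then LHS − RHS = -1, requiring -1 = 0: contradictory. No certificate.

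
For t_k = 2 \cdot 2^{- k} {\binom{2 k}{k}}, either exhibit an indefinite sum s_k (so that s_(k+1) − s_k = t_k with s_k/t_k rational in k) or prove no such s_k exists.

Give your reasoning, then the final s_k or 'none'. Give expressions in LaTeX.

none (Gosper's algorithm certifies no s_k)

The ratio is (2*k + 1)/(k + 1).
So A=2*k + 1 and B=k + 1, with C=1.
Solve (2*k + 1)·f(k+1) − (k)·f(k) = 1.
Degrees (1,1,0) ⇒ d ≤ -1.
d = -1 < 0 ⇒ no nonzero polynomial f; not summable.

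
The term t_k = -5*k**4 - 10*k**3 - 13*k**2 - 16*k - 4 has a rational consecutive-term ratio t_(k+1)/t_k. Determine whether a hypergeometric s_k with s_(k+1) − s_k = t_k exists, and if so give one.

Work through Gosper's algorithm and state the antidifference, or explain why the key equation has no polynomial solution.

t_(k+1)/t_k = (5*k**4 + 30*k**3 + 73*k**2 + 92*k + 48)/(5*k**4 + 10*k**3 + 13*k**2 + 16*k + 4).
Normal form (A,B,C) = (1, 1, k**4 + 2*k**3 + 13*k**2/5 + 16*k/5 + 4/5).
Set up (1)·f(k+1) − (1)·f(k) − (k**4 + 2*k**3 + 13*k**2/5 + 16*k/5 + 4/5) = 0.
Bound: deg f ≤ 5.
Match coefficients ⇒ f(k) = k*(k**4 + k**2 + 4*k - 2)/5.
Then R = B(k−1)f/C = k*(k**4 + k**2 + 4*k - 2)/(5*k**4 + 10*k**3 + 13*k**2 + 16*k + 4), so s_k = R(k)·t_k = k*(-k**4 - k**2 - 4*k + 2).
s_(k+1) − s_k = -5*k**4 - 10*k**3 - 13*k**2 - 16*k - 4 = t_k.

s_k = k*(-k**4 - k**2 - 4*k + 2)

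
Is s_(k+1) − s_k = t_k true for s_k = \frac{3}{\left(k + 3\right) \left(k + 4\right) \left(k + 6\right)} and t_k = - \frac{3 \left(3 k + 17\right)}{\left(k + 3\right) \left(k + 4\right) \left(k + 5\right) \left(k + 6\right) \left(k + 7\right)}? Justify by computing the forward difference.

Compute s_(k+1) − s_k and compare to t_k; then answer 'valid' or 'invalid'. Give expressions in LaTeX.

Valid — Δs_k = t_k.

s_(k+1) = 3/((k + 4)*(k + 5)*(k + 7))
s_(k+1) − s_k = 3*(-3*k - 17)/(k**5 + 25*k**4 + 245*k**3 + 1175*k**2 + 2754*k + 2520)
(s_(k+1) − s_k) − t_k = 0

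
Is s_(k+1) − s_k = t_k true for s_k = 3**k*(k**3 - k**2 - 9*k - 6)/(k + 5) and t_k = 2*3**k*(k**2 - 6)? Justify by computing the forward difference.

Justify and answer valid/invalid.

Invalid: residual 3**(k + 1)*(-2*k**3 - 9*k**2 + 9*k + 57)/(k**2 + 11*k + 30) ≠ 0.

s_(k+1) = 3**(k + 1)*(k**3 + 2*k**2 - 8*k - 15)/(k + 6)
s_(k+1) − s_k = 3**k*(2*k**4 + 16*k**3 + 21*k**2 - 105*k - 189)/(k**2 + 11*k + 30)
(s_(k+1) − s_k) − t_k = 3**(k + 1)*(-2*k**3 - 9*k**2 + 9*k + 57)/(k**2 + 11*k + 30)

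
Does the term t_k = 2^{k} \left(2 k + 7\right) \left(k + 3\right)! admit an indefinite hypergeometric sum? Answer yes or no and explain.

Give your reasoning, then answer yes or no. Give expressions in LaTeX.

The ratio is 2*(k + 4)*(2*k + 9)/(2*k + 7).
Normal form (A,B,C) = (2*k + 8, 1, k + 7/2).
Solve (2*k + 8)·f(k+1) − (1)·f(k) = k + 7/2.
Bound: deg f ≤ 0.
A polynomial solution: f(k) = 1/2.
R(k) = B(k−1)·f(k)/C(k) = 1/(2*k + 7); s_k = R·t_k = 2**k*factorial(k + 3).
Verify: 2**k*(2*k + 7)*factorial(k + 3) matches t_k.

Yes. s_k = 2^{k} \left(k + 3\right)!.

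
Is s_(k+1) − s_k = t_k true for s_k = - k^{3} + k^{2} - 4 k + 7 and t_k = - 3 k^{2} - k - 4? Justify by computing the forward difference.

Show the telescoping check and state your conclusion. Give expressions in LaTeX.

s_(k+1) = -k**3 - 2*k**2 - 5*k + 3
s_(k+1) − s_k = -3*k**2 - k - 4
(s_(k+1) − s_k) − t_k = 0

valid; difference matches t_k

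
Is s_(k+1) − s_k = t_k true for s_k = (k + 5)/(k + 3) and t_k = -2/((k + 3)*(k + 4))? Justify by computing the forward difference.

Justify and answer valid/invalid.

s_(k+1) = (k + 6)/(k + 4)
s_(k+1) − s_k = -2/(k**2 + 7*k + 12)
(s_(k+1) − s_k) − t_k = 0

Valid — Δs_k = t_k.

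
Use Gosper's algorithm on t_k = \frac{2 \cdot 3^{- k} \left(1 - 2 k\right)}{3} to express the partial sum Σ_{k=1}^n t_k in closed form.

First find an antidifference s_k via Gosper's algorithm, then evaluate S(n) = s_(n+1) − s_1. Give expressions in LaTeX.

Step 1: r(k) = (2*k + 1)/(3*(2*k - 1)).
Factor: A=1/3; B=1; C=k - 1/2.
Solve (1/3)·f(k+1) − (1)·f(k) = k - 1/2.
From deg A=0, deg B=0, deg C=1: d=1.
Solving with deg f ≤ 1: f(k) = -3*k/2.
Certificate R = B(k−1)f/C = -3*k/(2*k - 1) gives s_k = 2*k/3**k.
Check: Δs_k = 2*(1 - 2*k)/(3*3**k). ✓
Σ_(k=1)^n t_k = s_(n+1) − s_(1) = (2*3**(-n - 1)*(n + 1)) − (2/3), i.e. 2*3**(-n - 1)*(-3**n + n + 1).

S(n) = 2 \cdot 3^{- n - 1} \left(- 3^{n} + n + 1\right)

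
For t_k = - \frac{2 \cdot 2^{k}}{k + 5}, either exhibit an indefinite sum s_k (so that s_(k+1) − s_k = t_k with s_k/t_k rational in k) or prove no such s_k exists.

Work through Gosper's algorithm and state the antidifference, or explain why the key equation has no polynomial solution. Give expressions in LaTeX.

none (Gosper's algorithm certifies no s_k)

t_(k+1)/t_k = 2*(k + 5)/(k + 6).
Take A(k)=2*k + 10, B(k)=k + 6, C(k)=1.
f must satisfy (2*k + 10)·f(k+1) − (k + 5)·f(k) = 1.
d = -1 from the (1,1,0) case.
Negative degree bound (-1): no f exists, t_k not Gosper-summable.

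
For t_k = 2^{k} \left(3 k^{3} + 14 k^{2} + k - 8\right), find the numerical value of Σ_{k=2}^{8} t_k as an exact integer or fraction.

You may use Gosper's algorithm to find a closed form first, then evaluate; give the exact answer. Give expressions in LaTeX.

Σ = 947192

Ratio r(k) = 2*(3*k**3 + 23*k**2 + 38*k + 10)/(3*k**3 + 14*k**2 + k - 8).
Take A(k)=2, B(k)=1, C(k)=k**3 + 14*k**2/3 + k/3 - 8/3.
f must satisfy (2)·f(k+1) − (1)·f(k) = k**3 + 14*k**2/3 + k/3 - 8/3.
d = 3 from the (0,0,3) case.
Coefficient equations give f(k) = (3*k**3 - 4*k**2 - k - 4)/3.
Get s_k = R·t_k = 2**k*(3*k**3 - 4*k**2 - k - 4) with R(k) = B(k−1)f(k)/C(k) = (3*k**3 - 4*k**2 - k - 4)/(3*k**3 + 14*k**2 + k - 8).
Check: Δs_k = 2**k*(3*k**3 + 14*k**2 + k - 8). ✓
Telescoping: Σ = s_(9) − s_(2) = 947200 − (8) = 947192.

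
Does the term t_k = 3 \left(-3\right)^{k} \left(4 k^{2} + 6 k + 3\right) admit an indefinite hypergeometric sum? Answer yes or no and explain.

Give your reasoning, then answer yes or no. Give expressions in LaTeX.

Yes. s_k = \left(-3\right)^{k + 1} k^{2}.

Step 1: r(k) = 3*(-4*k**2 - 14*k - 13)/(4*k**2 + 6*k + 3).
Factor: A=-3; B=1; C=k**2 + 3*k/2 + 3/4.
f must satisfy (-3)·f(k+1) − (1)·f(k) = k**2 + 3*k/2 + 3/4.
Bound: deg f ≤ 2.
Solve for f: f(k) = -k**2/4 (degree 2 ≤ 2).
R(k) = B(k−1)·f(k)/C(k) = -k**2/(4*k**2 + 6*k + 3); s_k = R·t_k = (-3)**(k + 1)*k**2.
s_(k+1) − s_k = 3*(-3)**k*(k**2 + 3*(k + 1)**2) = t_k.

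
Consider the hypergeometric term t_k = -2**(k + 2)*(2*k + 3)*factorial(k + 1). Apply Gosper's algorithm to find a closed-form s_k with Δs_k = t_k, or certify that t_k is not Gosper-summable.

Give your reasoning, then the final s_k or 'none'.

Step 1: r(k) = 2*(k + 2)*(2*k + 5)/(2*k + 3).
A = 2*k + 4, B = 1, C = k + 3/2.
Key eq: (2*k + 4)·f(k+1) = (1)·f(k) + (k + 3/2).
Bound: deg f ≤ 0.
A polynomial solution: f(k) = 1/2.
Certificate R = B(k−1)f/C = 1/(2*k + 3) gives s_k = -2**(k + 2)*factorial(k + 1).
Verify: -2**(k + 2)*(2*k + 3)*factorial(k + 1) matches t_k.

s_k = -2**(k + 2)*factorial(k + 1)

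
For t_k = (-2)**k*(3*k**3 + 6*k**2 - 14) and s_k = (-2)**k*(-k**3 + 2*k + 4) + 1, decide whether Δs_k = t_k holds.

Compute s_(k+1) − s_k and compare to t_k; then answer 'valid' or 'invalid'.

s_(k+1) = (-2)**(k + 1)*(2*k - (k + 1)**3 + 6) + 1
s_(k+1) − s_k = (-2)**k*(3*k**3 + 6*k**2 - 14)
(s_(k+1) − s_k) − t_k = 0

Valid: the claim telescopes to t_k.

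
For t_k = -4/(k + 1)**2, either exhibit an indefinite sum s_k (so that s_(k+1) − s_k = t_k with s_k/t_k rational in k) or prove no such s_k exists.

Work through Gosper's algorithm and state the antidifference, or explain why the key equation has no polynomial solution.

Step 1: r(k) = (k + 1)**2/(k + 2)**2.
Gosper form: A/B · C(k+1)/C(k) with A=k**2 + 2*k + 1, B=k**2 + 4*k + 4, C=1.
f must satisfy (k**2 + 2*k + 1)·f(k+1) − (k**2 + 2*k + 1)·f(k) = 1.
Bound: deg f ≤ 0.
Generic f = c0 gives residual -1; -1 = 0 cannot hold, so t_k is not Gosper-summable.

none (Gosper's algorithm certifies no s_k)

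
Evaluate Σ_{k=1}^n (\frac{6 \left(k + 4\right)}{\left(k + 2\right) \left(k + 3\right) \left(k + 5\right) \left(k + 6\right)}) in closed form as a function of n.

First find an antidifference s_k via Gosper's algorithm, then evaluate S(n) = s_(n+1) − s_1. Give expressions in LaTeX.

r(k) = (k + 2)*(k + 5)**2/((k + 4)**2*(k + 7)) after simplifying.
Gosper form: A/B · C(k+1)/C(k) with A=k + 2, B=k + 7, C=k**2 + 8*k + 16.
f must satisfy (k + 2)·f(k+1) − (k + 6)·f(k) = k**2 + 8*k + 16.
Degrees (1,1,2) ⇒ d ≤ 4.
Coefficient equations give f(k) = k*(k + 3)*(k + 4)*(k + 7)/20.
Certificate R = B(k−1)f/C = k*(k + 3)*(k + 6)*(k + 7)/(20*(k + 4)) gives s_k = 3*k*(k + 7)/(10*(k**2 + 7*k + 10)).
Check: Δs_k = 6*(k + 4)/(k**4 + 16*k**3 + 91*k**2 + 216*k + 180). ✓
s_(n+1) = 3*(n**2 + 9*n + 8)/(10*(n**2 + 9*n + 18)) and s_(1) = 2/15, so S(n) = n*(n + 9)/(6*(n**2 + 9*n + 18)).

S(n) = \frac{n \left(n + 9\right)}{6 \left(n^{2} + 9 n + 18\right)}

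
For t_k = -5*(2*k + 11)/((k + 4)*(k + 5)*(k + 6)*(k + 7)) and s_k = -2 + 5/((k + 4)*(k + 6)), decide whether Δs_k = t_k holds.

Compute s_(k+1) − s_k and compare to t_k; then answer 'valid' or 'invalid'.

valid (s_(k+1) − s_k reduces to t_k)

s_(k+1) = -2 + 5/((k + 5)*(k + 7))
s_(k+1) − s_k = 5*(-2*k - 11)/(k**4 + 22*k**3 + 179*k**2 + 638*k + 840)
(s_(k+1) − s_k) − t_k = 0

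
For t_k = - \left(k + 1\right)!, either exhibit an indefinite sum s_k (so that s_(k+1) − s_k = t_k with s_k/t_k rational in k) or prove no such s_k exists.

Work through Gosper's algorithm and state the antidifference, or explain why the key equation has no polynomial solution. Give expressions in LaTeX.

r(k) = k + 2 after simplifying.
Gosper form: A/B · C(k+1)/C(k) with A=k + 2, B=1, C=1.
Set up (k + 2)·f(k+1) − (1)·f(k) − (1) = 0.
From deg A=1, deg B=0, deg C=0: d=-1.
deg f ≤ -1 is impossible — no certificate.

no hypergeometric antidifference exists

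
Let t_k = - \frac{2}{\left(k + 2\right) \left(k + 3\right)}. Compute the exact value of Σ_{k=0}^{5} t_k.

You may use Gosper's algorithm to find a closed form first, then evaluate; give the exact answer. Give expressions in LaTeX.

Step 1: r(k) = (k + 2)/(k + 4).
Normal form (A,B,C) = (k + 2, k + 4, 1).
Solve (k + 2)·f(k+1) − (k + 3)·f(k) = 1.
deg f ≤ 1 (via 1,1,0).
Solving with deg f ≤ 1: f(k) = k/2.
R(k) = B(k−1)·f(k)/C(k) = k*(k + 3)/2; s_k = R·t_k = -k/(k + 2).
Δs = -2/(k**2 + 5*k + 6), as required.
Sum = s_(6) − s_(0); s_(6) = -3/4, s_(0) = 0 ⇒ -3/4.

Σ = -3/4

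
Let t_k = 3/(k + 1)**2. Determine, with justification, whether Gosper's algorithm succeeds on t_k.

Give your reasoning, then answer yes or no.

t_(k+1)/t_k = (k + 1)**2/(k + 2)**2.
Take A(k)=k**2 + 2*k + 1, B(k)=k**2 + 4*k + 4, C(k)=1.
Key eq: (k**2 + 2*k + 1)·f(k+1) = (k**2 + 2*k + 1)·f(k) + (1).
d = 0 from the (2,2,0) case.
Write f(k) = c0. Then LHS − RHS = -1, requiring -1 = 0: contradictory. No certificate.

No — key equation has no polynomial f.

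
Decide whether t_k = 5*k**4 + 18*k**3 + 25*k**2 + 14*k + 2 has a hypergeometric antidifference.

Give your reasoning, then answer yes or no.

t_(k+1)/t_k = (5*k**4 + 38*k**3 + 109*k**2 + 138*k + 64)/(5*k**4 + 18*k**3 + 25*k**2 + 14*k + 2).
Take A(k)=1, B(k)=1, C(k)=k**4 + 18*k**3/5 + 5*k**2 + 14*k/5 + 2/5.
f must satisfy (1)·f(k+1) − (1)·f(k) = k**4 + 18*k**3/5 + 5*k**2 + 14*k/5 + 2/5.
d = 5 from the (0,0,4) case.
Coefficient equations give f(k) = k*(k + 1)*(k**3 + k**2 - 1)/5.
Get s_k = R·t_k = k*(k**4 + 2*k**3 + k**2 - k - 1) with R(k) = B(k−1)f(k)/C(k) = k*(k**3 + k**2 - 1)/(5*k**3 + 13*k**2 + 12*k + 2).
Check: Δs_k = 5*k**4 + 18*k**3 + 25*k**2 + 14*k + 2. ✓

Yes. s_k = k*(k**4 + 2*k**3 + k**2 - k - 1).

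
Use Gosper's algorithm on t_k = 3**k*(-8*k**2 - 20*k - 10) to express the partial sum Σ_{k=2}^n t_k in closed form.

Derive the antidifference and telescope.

S(n) = -12*3**n*n**2 - 18*3**n*n - 12*3**n + 126

Ratio r(k) = 3*(4*k**2 + 18*k + 19)/(4*k**2 + 10*k + 5).
A = 3, B = 1, C = k**2 + 5*k/2 + 5/4.
f must satisfy (3)·f(k+1) − (1)·f(k) = k**2 + 5*k/2 + 5/4.
Bound: deg f ≤ 2.
Solve for f: f(k) = (2*k**2 - k + 1)/4 (degree 2 ≤ 2).
Certificate R = B(k−1)f/C = (2*k**2 - k + 1)/(4*k**2 + 10*k + 5) gives s_k = 2*3**k*(-2*k**2 + k - 1).
Δs = 3**k*(-8*k**2 - 20*k - 10), as required.
Telescope: S(n) = s_(n+1) − s_(2) = 3**(n + 1)*(-4*n**2 - 6*n - 4) − (-126) = -12*3**n*n**2 - 18*3**n*n - 12*3**n + 126.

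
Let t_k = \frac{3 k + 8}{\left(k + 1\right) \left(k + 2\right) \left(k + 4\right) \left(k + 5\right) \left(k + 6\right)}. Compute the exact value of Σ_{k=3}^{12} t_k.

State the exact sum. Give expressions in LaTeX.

t_(k+1)/t_k = (k + 1)*(k + 4)*(3*k + 11)/((k + 3)*(k + 7)*(3*k + 8)).
Normal form (A,B,C) = (k + 1, k + 7, k**2 + 17*k/3 + 8).
Solve (k + 1)·f(k+1) − (k + 6)·f(k) = k**2 + 17*k/3 + 8.
Bound: deg f ≤ 5.
Solve for f: f(k) = k*(k + 2)*(k + 3)*(k**2 + 10*k + 29)/60 (degree 5 ≤ 5).
Certificate R = B(k−1)f/C = k*(k + 2)*(k + 6)*(k**2 + 10*k + 29)/(20*(3*k + 8)) gives s_k = k*(k**2 + 10*k + 29)/(20*(k**3 + 10*k**2 + 29*k + 20)).
Δs = (3*k + 8)/(k**5 + 18*k**4 + 121*k**3 + 372*k**2 + 508*k + 240), as required.
Evaluate s at k=13 and k=3: 533/10710 and 51/1120; difference 145/34272.

Σ = 145/34272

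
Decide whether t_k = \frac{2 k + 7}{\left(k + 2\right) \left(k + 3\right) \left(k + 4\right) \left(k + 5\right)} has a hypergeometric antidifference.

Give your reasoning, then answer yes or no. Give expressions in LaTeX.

Step 1: r(k) = (k + 2)*(2*k + 9)/((k + 6)*(2*k + 7)).
Gosper form: A/B · C(k+1)/C(k) with A=k + 2, B=k + 6, C=k + 7/2.
Solve (k + 2)·f(k+1) − (k + 5)·f(k) = k + 7/2.
From deg A=1, deg B=1, deg C=1: d=3.
A polynomial solution: f(k) = k*(k + 3)*(k + 6)/16.
So s_k = (B(k−1)f/C)·t_k = (k*(k + 3)*(k + 5)*(k + 6)/(8*(2*k + 7)))·t_k = k*(k + 6)/(8*(k**2 + 6*k + 8)).
s_(k+1) − s_k = (2*k + 7)/(k**4 + 14*k**3 + 71*k**2 + 154*k + 120) = t_k.

Yes. s_k = \frac{k \left(k + 6\right)}{8 \left(k^{2} + 6 k + 8\right)}.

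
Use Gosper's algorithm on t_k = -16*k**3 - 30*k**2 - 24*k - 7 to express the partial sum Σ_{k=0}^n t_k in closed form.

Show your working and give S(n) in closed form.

Ratio r(k) = (16*k**3 + 78*k**2 + 132*k + 77)/(16*k**3 + 30*k**2 + 24*k + 7).
A = 1, B = 1, C = k**3 + 15*k**2/8 + 3*k/2 + 7/16.
Key eq: (1)·f(k+1) = (1)·f(k) + (k**3 + 15*k**2/8 + 3*k/2 + 7/16).
From deg A=0, deg B=0, deg C=3: d=4.
Coefficient equations give f(k) = k**2*(4*k**2 + 2*k + 1)/16.
Get s_k = R·t_k = k**2*(-4*k**2 - 2*k - 1) with R(k) = B(k−1)f(k)/C(k) = k**2*(4*k**2 + 2*k + 1)/(16*k**3 + 30*k**2 + 24*k + 7).
Check: Δs_k = -16*k**3 - 30*k**2 - 24*k - 7. ✓
Σ_(k=0)^n t_k = s_(n+1) − s_(0) = (-4*n**4 - 18*n**3 - 31*n**2 - 24*n - 7) − (0), i.e. -4*n**4 - 18*n**3 - 31*n**2 - 24*n - 7.

S(n) = -4*n**4 - 18*n**3 - 31*n**2 - 24*n - 7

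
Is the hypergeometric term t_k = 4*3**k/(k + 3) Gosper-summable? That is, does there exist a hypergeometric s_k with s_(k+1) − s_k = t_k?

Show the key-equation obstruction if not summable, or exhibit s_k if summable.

r(k) = 3*(k + 3)/(k + 4) after simplifying.
Factor: A=3*k + 9; B=k + 4; C=1.
Solve (3*k + 9)·f(k+1) − (k + 3)·f(k) = 1.
d = -1 from the (1,1,0) case.
deg f ≤ -1 is impossible — no certificate.

No — key equation has no polynomial f.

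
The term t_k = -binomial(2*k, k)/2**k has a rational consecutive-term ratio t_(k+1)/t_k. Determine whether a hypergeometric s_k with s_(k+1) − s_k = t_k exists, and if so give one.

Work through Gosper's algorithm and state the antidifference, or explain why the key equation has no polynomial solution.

t_(k+1)/t_k = (2*k + 1)/(k + 1).
Normal form (A,B,C) = (2*k + 1, k + 1, 1).
Solve (2*k + 1)·f(k+1) − (k)·f(k) = 1.
Bound: deg f ≤ -1.
d = -1 < 0 ⇒ no nonzero polynomial f; not summable.

none — t_k is not Gosper-summable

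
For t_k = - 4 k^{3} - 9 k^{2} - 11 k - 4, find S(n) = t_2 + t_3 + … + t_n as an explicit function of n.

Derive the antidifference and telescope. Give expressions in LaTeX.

S(n) = - n^{4} - 5 n^{3} - 11 n^{2} - 11 n + 28

t_(k+1)/t_k = (4*k**3 + 21*k**2 + 41*k + 28)/(4*k**3 + 9*k**2 + 11*k + 4).
A = 1, B = 1, C = k**3 + 9*k**2/4 + 11*k/4 + 1.
Need (1)·f(k+1) − (1)·f(k) = k**3 + 9*k**2/4 + 11*k/4 + 1.
From deg A=0, deg B=0, deg C=3: d=4.
Match coefficients ⇒ f(k) = k**2*(k**2 + k + 2)/4.
So s_k = (B(k−1)f/C)·t_k = (k**2*(k**2 + k + 2)/(4*k**3 + 9*k**2 + 11*k + 4))·t_k = k**2*(-k**2 - k - 2).
Δs = -4*k**3 - 9*k**2 - 11*k - 4, as required.
s_(n+1) = -n**4 - 5*n**3 - 11*n**2 - 11*n - 4 and s_(2) = -32, so S(n) = -n**4 - 5*n**3 - 11*n**2 - 11*n + 28.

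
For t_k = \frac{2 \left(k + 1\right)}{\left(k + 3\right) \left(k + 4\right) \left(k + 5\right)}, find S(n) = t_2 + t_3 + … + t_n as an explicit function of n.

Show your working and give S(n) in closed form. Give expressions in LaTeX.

r(k) = (k + 2)*(k + 3)/((k + 1)*(k + 6)) after simplifying.
A = k + 3, B = k + 6, C = k + 1.
Set up (k + 3)·f(k+1) − (k + 5)·f(k) − (k + 1) = 0.
Bound: deg f ≤ 2.
Match coefficients ⇒ f(k) = k*(k + 1)/6.
So s_k = (B(k−1)f/C)·t_k = (k*(k + 5)/6)·t_k = k*(k + 1)/(3*(k + 3)*(k + 4)).
Δs = 2*(k + 1)/(k**3 + 12*k**2 + 47*k + 60), as required.
s_(n+1) = (n**2 + 3*n + 2)/(3*(n**2 + 9*n + 20)) and s_(2) = 1/15, so S(n) = 2*(2*n**2 + 3*n - 5)/(15*(n**2 + 9*n + 20)).

S(n) = \frac{2 \left(2 n^{2} + 3 n - 5\right)}{15 \left(n^{2} + 9 n + 20\right)}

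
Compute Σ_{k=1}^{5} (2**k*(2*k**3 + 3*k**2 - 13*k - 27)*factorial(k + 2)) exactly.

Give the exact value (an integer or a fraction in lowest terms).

The ratio is 2*(2*k**4 + 15*k**3 + 26*k**2 - 38*k - 105)/(2*k**3 + 3*k**2 - 13*k - 27).
So A=2*k + 6 and B=1, with C=k**3 + 3*k**2/2 - 13*k/2 - 27/2.
Solve (2*k + 6)·f(k+1) − (1)·f(k) = k**3 + 3*k**2/2 - 13*k/2 - 27/2.
From deg A=1, deg B=0, deg C=3: d=2.
Solving with deg f ≤ 2: f(k) = (k**2 - 3*k - 3)/2.
Get s_k = R·t_k = 2**k*(k**2 - 3*k - 3)*factorial(k + 2) with R(k) = B(k−1)f(k)/C(k) = (k**2 - 3*k - 3)/(2*k**3 + 3*k**2 - 13*k - 27).
Check: Δs_k = 2**k*(2*k**3 + 3*k**2 - 13*k - 27)*factorial(k + 2). ✓
Sum = s_(6) − s_(1); s_(6) = 38707200, s_(1) = -60 ⇒ 38707260.

Σ = 38707260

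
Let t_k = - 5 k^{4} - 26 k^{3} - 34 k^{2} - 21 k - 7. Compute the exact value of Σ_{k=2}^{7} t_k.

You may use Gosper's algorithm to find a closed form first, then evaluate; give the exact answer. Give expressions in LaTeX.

Ratio r(k) = (5*k**4 + 46*k**3 + 142*k**2 + 187*k + 93)/(5*k**4 + 26*k**3 + 34*k**2 + 21*k + 7).
Gosper form: A/B · C(k+1)/C(k) with A=1, B=1, C=k**4 + 26*k**3/5 + 34*k**2/5 + 21*k/5 + 7/5.
Need (1)·f(k+1) − (1)·f(k) = k**4 + 26*k**3/5 + 34*k**2/5 + 21*k/5 + 7/5.
deg f ≤ 5 (via 0,0,4).
Coefficient equations give f(k) = k*(k**4 + 4*k**3 + 2)/5.
R(k) = B(k−1)·f(k)/C(k) = k*(k**4 + 4*k**3 + 2)/(5*k**4 + 26*k**3 + 34*k**2 + 21*k + 7); s_k = R·t_k = k*(-k**4 - 4*k**3 - 2).
Δs = -5*k**4 - 26*k**3 - 34*k**2 - 21*k - 7, as required.
Σ_(k=2)^(7) t_k = s_(8) − s_(2) = -49168 − (-100) = -49068.

Σ = -49068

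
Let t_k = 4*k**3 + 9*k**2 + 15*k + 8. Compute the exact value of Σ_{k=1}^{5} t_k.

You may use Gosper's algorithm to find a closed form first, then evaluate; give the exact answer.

Σ = 1660

r(k) = (4*k**3 + 21*k**2 + 45*k + 36)/(4*k**3 + 9*k**2 + 15*k + 8) after simplifying.
Gosper form: A/B · C(k+1)/C(k) with A=1, B=1, C=k**3 + 9*k**2/4 + 15*k/4 + 2.
f must satisfy (1)·f(k+1) − (1)·f(k) = k**3 + 9*k**2/4 + 15*k/4 + 2.
deg f ≤ 4 (via 0,0,3).
Match coefficients ⇒ f(k) = k*(k**3 + k**2 + 4*k + 2)/4.
So s_k = (B(k−1)f/C)·t_k = (k*(k**3 + k**2 + 4*k + 2)/(4*k**3 + 9*k**2 + 15*k + 8))·t_k = k*(k**3 + k**2 + 4*k + 2).
Verify: 4*k**3 + 9*k**2 + 15*k + 8 matches t_k.
Telescoping: Σ = s_(6) − s_(1) = 1668 − (8) = 1660.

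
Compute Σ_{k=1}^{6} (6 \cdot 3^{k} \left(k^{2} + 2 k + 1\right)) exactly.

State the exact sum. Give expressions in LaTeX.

Σ = 282114

r(k) = 3*(k**2 + 4*k + 4)/(k**2 + 2*k + 1) after simplifying.
So A=3 and B=1, with C=k**2 + 2*k + 1.
f must satisfy (3)·f(k+1) − (1)·f(k) = k**2 + 2*k + 1.
Bound: deg f ≤ 2.
A polynomial solution: f(k) = (k**2 - k + 1)/2.
Then R = B(k−1)f/C = (k**2 - k + 1)/(2*(k + 1)**2), so s_k = R(k)·t_k = 3**(k + 1)*(k**2 - k + 1).
Check: Δs_k = 6*3**k*(k**2 + 2*k + 1). ✓
Sum = s_(7) − s_(1); s_(7) = 282123, s_(1) = 9 ⇒ 282114.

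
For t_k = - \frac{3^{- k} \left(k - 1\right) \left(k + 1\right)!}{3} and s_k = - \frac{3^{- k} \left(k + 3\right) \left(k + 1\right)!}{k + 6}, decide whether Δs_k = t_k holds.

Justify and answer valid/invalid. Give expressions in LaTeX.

s_(k+1) = -(k + 4)*factorial(k + 2)/(3*3**k*(k + 7))
s_(k+1) − s_k = -(k**3 + 9*k**2 + 14*k - 15)*factorial(k + 1)/(3*3**k*(k + 6)*(k + 7))
(s_(k+1) − s_k) − t_k = (k**2 + 5*k - 9)*factorial(k + 1)/(3**k*(k + 6)*(k + 7))

Invalid: residual \frac{3^{- k} \left(k^{2} + 5 k - 9\right) \left(k + 1\right)!}{\left(k + 6\right) \left(k + 7\right)} ≠ 0.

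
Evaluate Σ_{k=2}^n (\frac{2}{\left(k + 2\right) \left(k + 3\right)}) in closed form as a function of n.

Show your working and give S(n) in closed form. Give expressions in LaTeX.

Compute t_(k+1)/t_k: get (k + 2)/(k + 4).
So A=k + 2 and B=k + 4, with C=1.
Set up (k + 2)·f(k+1) − (k + 3)·f(k) − (1) = 0.
deg f ≤ 1 (via 1,1,0).
Coefficient equations give f(k) = k/2.
So s_k = (B(k−1)f/C)·t_k = (k*(k + 3)/2)·t_k = k/(k + 2).
Δs = 2/(k**2 + 5*k + 6), as required.
Σ_(k=2)^n t_k = s_(n+1) − s_(2) = ((n + 1)/(n + 3)) − (1/2), i.e. (n - 1)/(2*(n + 3)).

S(n) = \frac{n - 1}{2 \left(n + 3\right)}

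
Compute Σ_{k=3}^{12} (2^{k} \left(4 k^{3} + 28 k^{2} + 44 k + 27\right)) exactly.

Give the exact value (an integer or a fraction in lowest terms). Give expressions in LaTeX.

Compute t_(k+1)/t_k: get 2*(4*k**3 + 40*k**2 + 112*k + 103)/(4*k**3 + 28*k**2 + 44*k + 27).
Take A(k)=2, B(k)=1, C(k)=k**3 + 7*k**2 + 11*k + 27/4.
Key eq: (2)·f(k+1) = (1)·f(k) + (k**3 + 7*k**2 + 11*k + 27/4).
d = 3 from the (0,0,3) case.
Match coefficients ⇒ f(k) = (4*k**3 + 4*k**2 + 4*k + 3)/4.
R(k) = B(k−1)·f(k)/C(k) = (4*k**3 + 4*k**2 + 4*k + 3)/(4*k**3 + 28*k**2 + 44*k + 27); s_k = R·t_k = 2**k*(4*k**3 + 4*k**2 + 4*k + 3).
Verify: 2**k*(4*k**3 + 28*k**2 + 44*k + 27) matches t_k.
Sum = s_(13) − s_(3); s_(13) = 77979648, s_(3) = 1272 ⇒ 77978376.

Σ = 77978376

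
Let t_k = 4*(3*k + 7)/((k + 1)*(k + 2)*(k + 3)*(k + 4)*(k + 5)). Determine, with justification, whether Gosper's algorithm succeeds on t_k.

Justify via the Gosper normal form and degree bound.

Yes. s_k = k*(k**2 + 8*k + 19)/(3*(k**3 + 8*k**2 + 19*k + 12)).

Ratio r(k) = (k + 1)*(3*k + 10)/((k + 6)*(3*k + 7)).
A = k + 1, B = k + 6, C = k + 7/3.
f must satisfy (k + 1)·f(k+1) − (k + 5)·f(k) = k + 7/3.
From deg A=1, deg B=1, deg C=1: d=4.
Solve for f: f(k) = k*(k + 2)*(k**2 + 8*k + 19)/36 (degree 4 ≤ 4).
Then R = B(k−1)f/C = k*(k + 2)*(k + 5)*(k**2 + 8*k + 19)/(12*(3*k + 7)), so s_k = R(k)·t_k = k*(k**2 + 8*k + 19)/(3*(k**3 + 8*k**2 + 19*k + 12)).
Check: Δs_k = 4*(3*k + 7)/(k**5 + 15*k**4 + 85*k**3 + 225*k**2 + 274*k + 120). ✓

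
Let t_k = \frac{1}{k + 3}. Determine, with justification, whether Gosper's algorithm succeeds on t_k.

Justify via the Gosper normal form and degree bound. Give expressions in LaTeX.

Compute t_(k+1)/t_k: get (k + 3)/(k + 4).
A = k + 3, B = k + 4, C = 1.
Key eq: (k + 3)·f(k+1) = (k + 3)·f(k) + (1).
From deg A=1, deg B=1, deg C=0: d=0.
Write f(k) = c0. Then LHS − RHS = -1, requiring -1 = 0: contradictory. No certificate.

No — the linear system for f has no solution.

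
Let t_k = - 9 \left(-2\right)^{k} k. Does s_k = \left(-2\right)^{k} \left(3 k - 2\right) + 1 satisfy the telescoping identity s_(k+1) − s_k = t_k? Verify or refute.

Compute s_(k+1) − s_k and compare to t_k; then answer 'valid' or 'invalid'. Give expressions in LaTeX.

valid (s_(k+1) − s_k reduces to t_k)

s_(k+1) = (-2)**(k + 1)*(3*k + 1) + 1
s_(k+1) − s_k = -9*(-2)**k*k
(s_(k+1) − s_k) − t_k = 0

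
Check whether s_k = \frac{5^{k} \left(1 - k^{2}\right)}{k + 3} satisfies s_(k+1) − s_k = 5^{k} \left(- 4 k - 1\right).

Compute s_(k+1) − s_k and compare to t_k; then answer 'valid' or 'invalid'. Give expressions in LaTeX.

s_(k+1) = 5**(k + 1)*(1 - (k + 1)**2)/(k + 4)
s_(k+1) − s_k = 5**k*(-4*k**3 - 21*k**2 - 31*k - 4)/(k**2 + 7*k + 12)
(s_(k+1) − s_k) − t_k = 8*5**k*(k**2 + 3*k + 1)/(k**2 + 7*k + 12)

Invalid: residual \frac{8 \cdot 5^{k} \left(k^{2} + 3 k + 1\right)}{k^{2} + 7 k + 12} ≠ 0.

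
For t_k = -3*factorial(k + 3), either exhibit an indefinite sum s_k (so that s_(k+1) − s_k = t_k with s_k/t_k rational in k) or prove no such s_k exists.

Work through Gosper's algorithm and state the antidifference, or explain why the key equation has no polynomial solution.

t_(k+1)/t_k = k + 4.
So A=k + 4 and B=1, with C=1.
Set up (k + 4)·f(k+1) − (1)·f(k) − (1) = 0.
deg f ≤ -1 (via 1,0,0).
deg f ≤ -1 is impossible — no certificate.

no hypergeometric antidifference exists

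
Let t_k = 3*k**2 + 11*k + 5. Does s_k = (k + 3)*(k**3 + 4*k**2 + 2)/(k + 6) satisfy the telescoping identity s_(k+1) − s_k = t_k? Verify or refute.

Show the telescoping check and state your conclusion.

s_(k+1) = (k + 4)*((k + 1)**3 + 4*(k + 1)**2 + 2)/(k + 7)
s_(k+1) − s_k = (3*k**4 + 44*k**3 + 199*k**2 + 314*k + 126)/(k**2 + 13*k + 42)
(s_(k+1) − s_k) − t_k = 3*(-2*k**3 - 25*k**2 - 71*k - 28)/(k**2 + 13*k + 42)

Invalid: residual 3*(-2*k**3 - 25*k**2 - 71*k - 28)/(k**2 + 13*k + 42) ≠ 0.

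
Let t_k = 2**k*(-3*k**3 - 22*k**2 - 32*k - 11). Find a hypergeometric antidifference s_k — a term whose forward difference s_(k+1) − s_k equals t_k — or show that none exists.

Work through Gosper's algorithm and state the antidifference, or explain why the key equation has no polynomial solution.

s_k = 2**k*(-3*k**3 - 4*k**2 + 2*k - 1)

t_(k+1)/t_k = 2*(3*k**3 + 31*k**2 + 85*k + 68)/(3*k**3 + 22*k**2 + 32*k + 11).
Take A(k)=2, B(k)=1, C(k)=k**3 + 22*k**2/3 + 32*k/3 + 11/3.
Key eq: (2)·f(k+1) = (1)·f(k) + (k**3 + 22*k**2/3 + 32*k/3 + 11/3).
Degrees (0,0,3) ⇒ d ≤ 3.
A polynomial solution: f(k) = (3*k**3 + 4*k**2 - 2*k + 1)/3.
R(k) = B(k−1)·f(k)/C(k) = (3*k**3 + 4*k**2 - 2*k + 1)/(3*k**3 + 22*k**2 + 32*k + 11); s_k = R·t_k = 2**k*(-3*k**3 - 4*k**2 + 2*k - 1).
Verify: 2**k*(-3*k**3 - 22*k**2 - 32*k - 11) matches t_k.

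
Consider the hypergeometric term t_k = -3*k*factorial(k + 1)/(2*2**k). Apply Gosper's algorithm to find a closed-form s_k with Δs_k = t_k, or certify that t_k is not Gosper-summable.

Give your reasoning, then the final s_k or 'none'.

s_k = -3*factorial(k + 1)/2**k

Compute t_(k+1)/t_k: get (k + 1)*(k + 2)/(2*k).
A = k/2 + 1, B = 1, C = k.
Set up (k/2 + 1)·f(k+1) − (1)·f(k) − (k) = 0.
From deg A=1, deg B=0, deg C=1: d=0.
Solve for f: f(k) = 2 (degree 0 ≤ 0).
R(k) = B(k−1)·f(k)/C(k) = 2/k; s_k = R·t_k = -3*factorial(k + 1)/2**k.
Δs = -3*k*factorial(k + 1)/(2*2**k), as required.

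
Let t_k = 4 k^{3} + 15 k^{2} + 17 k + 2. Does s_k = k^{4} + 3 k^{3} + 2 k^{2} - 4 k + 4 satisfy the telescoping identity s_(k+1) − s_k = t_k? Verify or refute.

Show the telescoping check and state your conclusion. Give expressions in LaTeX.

valid; difference matches t_k

s_(k+1) = k**4 + 7*k**3 + 17*k**2 + 13*k + 6
s_(k+1) − s_k = 4*k**3 + 15*k**2 + 17*k + 2
(s_(k+1) − s_k) − t_k = 0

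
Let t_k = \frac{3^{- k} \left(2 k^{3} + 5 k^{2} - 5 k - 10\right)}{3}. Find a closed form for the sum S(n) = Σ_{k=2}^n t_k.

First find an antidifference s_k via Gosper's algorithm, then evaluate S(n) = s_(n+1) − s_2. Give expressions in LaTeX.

Step 1: r(k) = (2*k**3 + 11*k**2 + 11*k - 8)/(3*(2*k**3 + 5*k**2 - 5*k - 10)).
Normal form (A,B,C) = (1/3, 1, k**3 + 5*k**2/2 - 5*k/2 - 5).
Need (1/3)·f(k+1) − (1)·f(k) = k**3 + 5*k**2/2 - 5*k/2 - 5.
deg f ≤ 3 (via 0,0,3).
Solving with deg f ≤ 3: f(k) = -3*(k**3 + 4*k**2 + 3*k - 1)/2.
Then R = B(k−1)f/C = -3*(k**3 + 4*k**2 + 3*k - 1)/(2*k**3 + 5*k**2 - 5*k - 10), so s_k = R(k)·t_k = (-k**3 - 4*k**2 - 3*k + 1)/3**k.
Check: Δs_k = (2*k**3 + 5*k**2 - 5*k - 10)/(3*3**k). ✓
s_(n+1) = 3**(-n - 1)*(-n**3 - 7*n**2 - 14*n - 7) and s_(2) = -29/9, so S(n) = 3**(-n - 2)*(29*3**n - 3*n**3 - 21*n**2 - 42*n - 21).

S(n) = 3^{- n - 2} \left(29 \cdot 3^{n} - 3 n^{3} - 21 n^{2} - 42 n - 21\right)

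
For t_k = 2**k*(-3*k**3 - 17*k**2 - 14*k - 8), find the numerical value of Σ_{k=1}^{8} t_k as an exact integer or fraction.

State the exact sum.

Compute t_(k+1)/t_k: get 2*(3*k**3 + 26*k**2 + 57*k + 42)/(3*k**3 + 17*k**2 + 14*k + 8).
So A=2 and B=1, with C=k**3 + 17*k**2/3 + 14*k/3 + 8/3.
Set up (2)·f(k+1) − (1)·f(k) − (k**3 + 17*k**2/3 + 14*k/3 + 8/3) = 0.
deg f ≤ 3 (via 0,0,3).
Match coefficients ⇒ f(k) = (k + 1)*(3*k**2 - 4*k + 4)/3.
Then R = B(k−1)f/C = (k + 1)*(3*k**2 - 4*k + 4)/(3*k**3 + 17*k**2 + 14*k + 8), so s_k = R(k)·t_k = 2**k*(-3*k**3 + k**2 - 4).
Δs = 2**k*(-3*k**3 - 17*k**2 - 14*k - 8), as required.
Sum = s_(9) − s_(1); s_(9) = -1080320, s_(1) = -12 ⇒ -1080308.

Σ = -1080308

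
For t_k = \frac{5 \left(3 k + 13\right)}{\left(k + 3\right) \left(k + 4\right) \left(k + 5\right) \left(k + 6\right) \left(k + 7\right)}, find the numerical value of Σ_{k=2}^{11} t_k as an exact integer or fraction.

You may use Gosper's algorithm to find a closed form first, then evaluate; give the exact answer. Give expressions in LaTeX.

Step 1: r(k) = (k + 3)*(3*k + 16)/((k + 8)*(3*k + 13)).
Factor: A=k + 3; B=k + 8; C=k + 13/3.
Need (k + 3)·f(k+1) − (k + 7)·f(k) = k + 13/3.
deg f ≤ 4 (via 1,1,1).
Solving with deg f ≤ 4: f(k) = k*(k + 4)*(k**2 + 14*k + 63)/270.
Then R = B(k−1)f/C = k*(k + 4)*(k + 7)*(k**2 + 14*k + 63)/(90*(3*k + 13)), so s_k = R(k)·t_k = k*(k**2 + 14*k + 63)/(18*(k**3 + 14*k**2 + 63*k + 90)).
Verify: 5*(3*k + 13)/(k**5 + 25*k**4 + 245*k**3 + 1175*k**2 + 2754*k + 2520) matches t_k.
Telescoping: Σ = s_(12) − s_(2) = 25/459 − (19/504) = 431/25704.

Σ = 431/25704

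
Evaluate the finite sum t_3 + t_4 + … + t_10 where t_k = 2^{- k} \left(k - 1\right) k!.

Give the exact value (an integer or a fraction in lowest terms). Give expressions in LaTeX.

t_(k+1)/t_k = k*(k + 1)/(2*(k - 1)).
Factor: A=k/2 + 1/2; B=1; C=k - 1.
Need (k/2 + 1/2)·f(k+1) − (1)·f(k) = k - 1.
Bound: deg f ≤ 0.
Solve for f: f(k) = 2 (degree 0 ≤ 0).
So s_k = (B(k−1)f/C)·t_k = (2/(k - 1))·t_k = 2**(1 - k)*factorial(k).
Verify: (k - 1)*factorial(k)/2**k matches t_k.
Evaluate s at k=11 and k=3: 155925/4 and 3/2; difference 155919/4.

Σ = 155919/4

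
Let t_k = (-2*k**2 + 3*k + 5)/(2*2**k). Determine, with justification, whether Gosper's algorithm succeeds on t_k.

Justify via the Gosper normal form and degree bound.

Ratio r(k) = (2*k**2 + k - 6)/(2*(2*k**2 - 3*k - 5)).
Gosper form: A/B · C(k+1)/C(k) with A=1/2, B=1, C=k**2 - 3*k/2 - 5/2.
Set up (1/2)·f(k+1) − (1)·f(k) − (k**2 - 3*k/2 - 5/2) = 0.
d = 2 from the (0,0,2) case.
Match coefficients ⇒ f(k) = -2*k**2 - k + 2.
Then R = B(k−1)f/C = -2*(2*k**2 + k - 2)/((k + 1)*(2*k - 5)), so s_k = R(k)·t_k = (2*k**2 + k - 2)/2**k.
Δs = (-2*k**2 + 3*k + 5)/(2*2**k), as required.

Yes. s_k = (2*k**2 + k - 2)/2**k.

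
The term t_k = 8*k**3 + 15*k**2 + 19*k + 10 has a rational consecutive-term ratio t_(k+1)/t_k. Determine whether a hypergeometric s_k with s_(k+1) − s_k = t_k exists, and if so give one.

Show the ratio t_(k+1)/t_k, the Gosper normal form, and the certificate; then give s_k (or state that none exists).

s_k = k*(2*k**3 + k**2 + 4*k + 3)

t_(k+1)/t_k = (8*k**3 + 39*k**2 + 73*k + 52)/(8*k**3 + 15*k**2 + 19*k + 10).
Factor: A=1; B=1; C=k**3 + 15*k**2/8 + 19*k/8 + 5/4.
Need (1)·f(k+1) − (1)·f(k) = k**3 + 15*k**2/8 + 19*k/8 + 5/4.
From deg A=0, deg B=0, deg C=3: d=4.
Coefficient equations give f(k) = k*(2*k**3 + k**2 + 4*k + 3)/8.
R(k) = B(k−1)·f(k)/C(k) = k*(2*k**3 + k**2 + 4*k + 3)/(8*k**3 + 15*k**2 + 19*k + 10); s_k = R·t_k = k*(2*k**3 + k**2 + 4*k + 3).
s_(k+1) − s_k = 8*k**3 + 15*k**2 + 19*k + 10 = t_k.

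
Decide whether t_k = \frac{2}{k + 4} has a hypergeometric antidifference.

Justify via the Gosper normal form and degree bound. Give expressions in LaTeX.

Compute t_(k+1)/t_k: get (k + 4)/(k + 5).
A = k + 4, B = k + 5, C = 1.
Key eq: (k + 4)·f(k+1) = (k + 4)·f(k) + (1).
Degrees (1,1,0) ⇒ d ≤ 0.
Generic f = c0 gives residual -1; -1 = 0 cannot hold, so t_k is not Gosper-summable.

No — key equation has no polynomial f.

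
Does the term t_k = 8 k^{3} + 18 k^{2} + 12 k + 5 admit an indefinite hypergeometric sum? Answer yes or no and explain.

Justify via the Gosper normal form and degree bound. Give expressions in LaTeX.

Yes. s_k = k \left(2 k^{3} + 2 k^{2} - k + 2\right).

The ratio is (8*k**3 + 42*k**2 + 72*k + 43)/(8*k**3 + 18*k**2 + 12*k + 5).
Normal form (A,B,C) = (1, 1, k**3 + 9*k**2/4 + 3*k/2 + 5/8).
Need (1)·f(k+1) − (1)·f(k) = k**3 + 9*k**2/4 + 3*k/2 + 5/8.
Degrees (0,0,3) ⇒ d ≤ 4.
Solving with deg f ≤ 4: f(k) = k*(2*k**3 + 2*k**2 - k + 2)/8.
R(k) = B(k−1)·f(k)/C(k) = k*(2*k**3 + 2*k**2 - k + 2)/(8*k**3 + 18*k**2 + 12*k + 5); s_k = R·t_k = k*(2*k**3 + 2*k**2 - k + 2).
Check: Δs_k = 8*k**3 + 18*k**2 + 12*k + 5. ✓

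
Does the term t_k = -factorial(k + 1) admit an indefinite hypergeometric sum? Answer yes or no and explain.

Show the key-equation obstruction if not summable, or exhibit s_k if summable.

No. Not Gosper-summable.

t_(k+1)/t_k = k + 2.
So A=k + 2 and B=1, with C=1.
Key eq: (k + 2)·f(k+1) = (1)·f(k) + (1).
Bound: deg f ≤ -1.
Bound -1 < 0, so the key equation has no polynomial solution.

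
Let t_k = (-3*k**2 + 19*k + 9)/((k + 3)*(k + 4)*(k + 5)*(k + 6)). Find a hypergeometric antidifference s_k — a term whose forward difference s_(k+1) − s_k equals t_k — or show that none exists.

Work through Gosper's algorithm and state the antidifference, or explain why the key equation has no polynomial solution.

s_k = k*(-k**2 + 168*k + 13)/(60*(k + 3)*(k + 4)*(k + 5))

Step 1: r(k) = (k + 3)*(19*k - 3*(k + 1)**2 + 28)/((k + 7)*(-3*k**2 + 19*k + 9)).
So A=k + 3 and B=k + 7, with C=k**2 - 19*k/3 - 3.
Key eq: (k + 3)·f(k+1) = (k + 6)·f(k) + (k**2 - 19*k/3 - 3).
deg f ≤ 3 (via 1,1,2).
A polynomial solution: f(k) = k*(k**2 - 168*k - 13)/180.
Then R = B(k−1)f/C = k*(k + 6)*(k**2 - 168*k - 13)/(60*(3*k**2 - 19*k - 9)), so s_k = R(k)·t_k = k*(-k**2 + 168*k + 13)/(60*(k + 3)*(k + 4)*(k + 5)).
s_(k+1) − s_k = (-3*k**2 + 19*k + 9)/(k**4 + 18*k**3 + 119*k**2 + 342*k + 360) = t_k.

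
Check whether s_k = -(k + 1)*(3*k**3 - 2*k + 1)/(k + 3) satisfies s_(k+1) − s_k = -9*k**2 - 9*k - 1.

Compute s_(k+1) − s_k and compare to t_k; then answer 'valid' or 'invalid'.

Invalid: residual 4*(3*k**3 + 18*k**2 + 15*k + 1)/(k**2 + 7*k + 12) ≠ 0.

s_(k+1) = (k + 2)*(2*k - 3*(k + 1)**3 + 1)/(k + 4)
s_(k+1) − s_k = (-9*k**4 - 60*k**3 - 100*k**2 - 55*k - 8)/(k**2 + 7*k + 12)
(s_(k+1) − s_k) − t_k = 4*(3*k**3 + 18*k**2 + 15*k + 1)/(k**2 + 7*k + 12)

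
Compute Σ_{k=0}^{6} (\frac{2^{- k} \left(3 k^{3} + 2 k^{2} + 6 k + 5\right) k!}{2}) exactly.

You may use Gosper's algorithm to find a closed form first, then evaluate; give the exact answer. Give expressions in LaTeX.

Σ = 43179/8

t_(k+1)/t_k = (3*k**4 + 14*k**3 + 30*k**2 + 35*k + 16)/(2*(3*k**3 + 2*k**2 + 6*k + 5)).
So A=k/2 + 1/2 and B=1, with C=k**3 + 2*k**2/3 + 2*k + 5/3.
Need (k/2 + 1/2)·f(k+1) − (1)·f(k) = k**3 + 2*k**2/3 + 2*k + 5/3.
d = 2 from the (1,0,3) case.
Solving with deg f ≤ 2: f(k) = 2*(3*k**2 - k - 3)/3.
Then R = B(k−1)f/C = 2*(3*k**2 - k - 3)/(3*k**3 + 2*k**2 + 6*k + 5), so s_k = R(k)·t_k = (3*k**2 - k - 3)*factorial(k)/2**k.
Δs = (3*k**3 + 2*k**2 + 6*k + 5)*factorial(k)/(2*2**k), as required.
Telescoping: Σ = s_(7) − s_(0) = 43155/8 − (-3) = 43179/8.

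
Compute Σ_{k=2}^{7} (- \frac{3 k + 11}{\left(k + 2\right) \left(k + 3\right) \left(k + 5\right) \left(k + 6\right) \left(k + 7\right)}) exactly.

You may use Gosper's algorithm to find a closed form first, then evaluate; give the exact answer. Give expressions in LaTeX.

Ratio r(k) = (k + 2)*(k + 5)*(3*k + 14)/((k + 4)*(k + 8)*(3*k + 11)).
Take A(k)=k + 2, B(k)=k + 8, C(k)=k**2 + 23*k/3 + 44/3.
Need (k + 2)·f(k+1) − (k + 7)·f(k) = k**2 + 23*k/3 + 44/3.
d = 5 from the (1,1,2) case.
Solving with deg f ≤ 5: f(k) = k*(k + 3)*(k + 4)*(k**2 + 13*k + 52)/180.
Certificate R = B(k−1)f/C = k*(k + 3)*(k + 7)*(k**2 + 13*k + 52)/(60*(3*k + 11)) gives s_k = k*(-k**2 - 13*k - 52)/(60*(k**3 + 13*k**2 + 52*k + 60)).
Check: Δs_k = (-3*k - 11)/(k**5 + 23*k**4 + 203*k**3 + 853*k**2 + 1692*k + 1260). ✓
Telescoping: Σ = s_(8) − s_(2) = -22/1365 − (-41/3360) = -57/14560.

Σ = -57/14560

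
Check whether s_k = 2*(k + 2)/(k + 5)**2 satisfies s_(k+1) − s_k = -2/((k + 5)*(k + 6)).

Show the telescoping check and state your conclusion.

Invalid: residual 6*(2*k + 11)/(k**4 + 22*k**3 + 181*k**2 + 660*k + 900) ≠ 0.

s_(k+1) = 2*(k + 3)/(k + 6)**2
s_(k+1) − s_k = 2*(-k**2 - 5*k + 3)/(k**4 + 22*k**3 + 181*k**2 + 660*k + 900)
(s_(k+1) − s_k) − t_k = 6*(2*k + 11)/(k**4 + 22*k**3 + 181*k**2 + 660*k + 900)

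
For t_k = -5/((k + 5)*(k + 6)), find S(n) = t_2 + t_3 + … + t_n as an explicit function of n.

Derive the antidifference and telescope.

r(k) = (k + 5)/(k + 7) after simplifying.
So A=k + 5 and B=k + 7, with C=1.
Need (k + 5)·f(k+1) − (k + 6)·f(k) = 1.
d = 1 from the (1,1,0) case.
Solve for f: f(k) = k/5 (degree 1 ≤ 1).
Get s_k = R·t_k = -k/(k + 5) with R(k) = B(k−1)f(k)/C(k) = k*(k + 6)/5.
s_(k+1) − s_k = -5/(k**2 + 11*k + 30) = t_k.
Telescope: S(n) = s_(n+1) − s_(2) = (-n - 1)/(n + 6) − (-2/7) = 5*(1 - n)/(7*(n + 6)).

S(n) = 5*(1 - n)/(7*(n + 6))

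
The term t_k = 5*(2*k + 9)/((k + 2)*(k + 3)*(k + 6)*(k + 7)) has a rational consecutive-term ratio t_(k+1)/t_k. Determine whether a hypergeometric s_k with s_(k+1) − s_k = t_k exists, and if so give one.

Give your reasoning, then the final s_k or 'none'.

s_k = 5*k*(k + 8)/(12*(k**2 + 8*k + 12))

r(k) = (k + 2)*(k + 6)*(2*k + 11)/((k + 4)*(k + 8)*(2*k + 9)) after simplifying.
A = k + 2, B = k + 8, C = k**3 + 27*k**2/2 + 121*k/2 + 90.
Set up (k + 2)·f(k+1) − (k + 7)·f(k) − (k**3 + 27*k**2/2 + 121*k/2 + 90) = 0.
deg f ≤ 5 (via 1,1,3).
Solving with deg f ≤ 5: f(k) = k*(k + 3)*(k + 4)*(k + 5)*(k + 8)/24.
Then R = B(k−1)f/C = k*(k + 3)*(k + 7)*(k + 8)/(12*(2*k + 9)), so s_k = R(k)·t_k = 5*k*(k + 8)/(12*(k**2 + 8*k + 12)).
Verify: 5*(2*k + 9)/(k**4 + 18*k**3 + 113*k**2 + 288*k + 252) matches t_k.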